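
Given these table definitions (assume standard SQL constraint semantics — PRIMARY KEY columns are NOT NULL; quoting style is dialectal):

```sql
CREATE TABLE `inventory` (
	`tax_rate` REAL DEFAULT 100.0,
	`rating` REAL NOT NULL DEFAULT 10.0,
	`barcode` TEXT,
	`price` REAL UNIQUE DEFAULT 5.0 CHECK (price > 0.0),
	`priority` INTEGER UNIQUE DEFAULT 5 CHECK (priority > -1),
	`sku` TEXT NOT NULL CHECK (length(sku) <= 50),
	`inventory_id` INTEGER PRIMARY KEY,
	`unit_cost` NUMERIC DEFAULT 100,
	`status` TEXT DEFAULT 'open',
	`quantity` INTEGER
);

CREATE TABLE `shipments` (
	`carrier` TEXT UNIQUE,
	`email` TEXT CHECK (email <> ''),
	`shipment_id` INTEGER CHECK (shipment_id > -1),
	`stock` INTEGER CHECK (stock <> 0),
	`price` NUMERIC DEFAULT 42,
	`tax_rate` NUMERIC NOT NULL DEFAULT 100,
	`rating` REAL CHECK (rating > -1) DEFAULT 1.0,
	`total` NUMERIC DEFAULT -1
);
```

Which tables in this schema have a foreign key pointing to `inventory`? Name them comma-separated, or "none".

none

No REFERENCES clause anywhere in the schema names inventory.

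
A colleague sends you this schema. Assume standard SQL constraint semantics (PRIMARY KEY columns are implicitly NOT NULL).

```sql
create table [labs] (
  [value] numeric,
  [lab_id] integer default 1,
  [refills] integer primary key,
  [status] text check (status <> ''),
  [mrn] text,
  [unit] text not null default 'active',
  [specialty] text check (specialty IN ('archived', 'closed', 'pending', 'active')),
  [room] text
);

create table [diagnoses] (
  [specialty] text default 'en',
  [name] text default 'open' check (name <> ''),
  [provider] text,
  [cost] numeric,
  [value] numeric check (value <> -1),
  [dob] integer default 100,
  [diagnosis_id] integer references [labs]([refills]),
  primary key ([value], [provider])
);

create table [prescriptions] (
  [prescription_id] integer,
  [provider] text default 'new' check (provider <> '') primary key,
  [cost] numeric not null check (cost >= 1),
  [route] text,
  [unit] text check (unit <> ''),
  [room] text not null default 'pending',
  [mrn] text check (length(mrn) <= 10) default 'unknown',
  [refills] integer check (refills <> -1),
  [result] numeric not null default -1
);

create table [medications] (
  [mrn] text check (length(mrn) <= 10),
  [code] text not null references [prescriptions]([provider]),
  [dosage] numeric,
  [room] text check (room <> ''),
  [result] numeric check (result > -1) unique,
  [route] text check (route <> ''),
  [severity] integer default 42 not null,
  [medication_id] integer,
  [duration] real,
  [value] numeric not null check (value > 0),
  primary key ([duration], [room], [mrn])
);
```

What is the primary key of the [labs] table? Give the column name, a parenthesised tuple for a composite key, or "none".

refills is declared PRIMARY KEY inline on the column.

refills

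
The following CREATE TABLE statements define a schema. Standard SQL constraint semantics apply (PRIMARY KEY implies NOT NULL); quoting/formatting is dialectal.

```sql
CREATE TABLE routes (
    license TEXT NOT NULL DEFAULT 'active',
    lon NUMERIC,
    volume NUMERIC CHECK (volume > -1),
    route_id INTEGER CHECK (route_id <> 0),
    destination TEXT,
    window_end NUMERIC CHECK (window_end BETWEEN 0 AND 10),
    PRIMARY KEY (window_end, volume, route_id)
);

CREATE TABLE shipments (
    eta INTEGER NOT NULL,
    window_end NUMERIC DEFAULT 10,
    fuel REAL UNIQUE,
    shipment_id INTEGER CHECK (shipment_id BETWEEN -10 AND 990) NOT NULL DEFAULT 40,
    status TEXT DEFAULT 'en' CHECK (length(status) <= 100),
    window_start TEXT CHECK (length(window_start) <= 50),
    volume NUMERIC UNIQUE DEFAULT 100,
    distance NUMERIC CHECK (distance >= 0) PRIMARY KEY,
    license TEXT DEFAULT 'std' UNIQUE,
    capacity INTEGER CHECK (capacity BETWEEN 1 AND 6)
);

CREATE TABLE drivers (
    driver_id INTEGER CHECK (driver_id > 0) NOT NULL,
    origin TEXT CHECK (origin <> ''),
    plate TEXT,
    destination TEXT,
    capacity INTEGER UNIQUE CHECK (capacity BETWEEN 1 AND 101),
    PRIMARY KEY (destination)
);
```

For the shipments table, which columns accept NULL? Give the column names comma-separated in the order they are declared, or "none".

- eta: declared NOT NULL → not nullable.
- window_end: DEFAULT only fills an omitted column; an explicit NULL is still allowed → nullable.
- fuel: UNIQUE does not imply NOT NULL → nullable.
- shipment_id: declared NOT NULL → not nullable.
- status: CHECK does not forbid NULL (a CHECK constraint passes when its expression is NULL) → nullable.
- window_start: CHECK does not forbid NULL (a CHECK constraint passes when its expression is NULL) → nullable.
- volume: UNIQUE does not imply NOT NULL → nullable.
- distance: part of the PRIMARY KEY, which implies NOT NULL → not nullable.
- license: UNIQUE does not imply NOT NULL → nullable.
- capacity: CHECK does not forbid NULL (a CHECK constraint passes when its expression is NULL) → nullable.

window_end, fuel, status, window_start, volume, license, capacity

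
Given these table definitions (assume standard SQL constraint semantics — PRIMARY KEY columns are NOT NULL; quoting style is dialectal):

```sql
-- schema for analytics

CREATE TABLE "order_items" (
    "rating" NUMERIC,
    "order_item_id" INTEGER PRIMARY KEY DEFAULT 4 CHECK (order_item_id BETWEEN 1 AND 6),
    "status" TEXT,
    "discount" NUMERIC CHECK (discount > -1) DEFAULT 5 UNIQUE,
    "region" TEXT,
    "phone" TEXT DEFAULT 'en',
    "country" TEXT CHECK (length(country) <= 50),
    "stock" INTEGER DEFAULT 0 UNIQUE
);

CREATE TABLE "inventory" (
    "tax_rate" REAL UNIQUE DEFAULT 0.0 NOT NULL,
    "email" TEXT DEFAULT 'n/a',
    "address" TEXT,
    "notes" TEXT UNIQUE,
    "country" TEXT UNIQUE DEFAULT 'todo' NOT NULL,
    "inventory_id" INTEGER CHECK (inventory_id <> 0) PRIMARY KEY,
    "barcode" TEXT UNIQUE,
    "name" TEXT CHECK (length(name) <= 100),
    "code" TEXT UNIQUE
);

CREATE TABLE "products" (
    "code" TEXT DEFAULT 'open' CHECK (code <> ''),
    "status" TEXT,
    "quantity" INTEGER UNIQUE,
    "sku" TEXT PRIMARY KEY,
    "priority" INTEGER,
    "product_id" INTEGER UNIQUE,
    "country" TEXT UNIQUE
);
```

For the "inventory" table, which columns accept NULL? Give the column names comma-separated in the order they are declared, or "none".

- tax_rate: declared NOT NULL → not nullable.
- email: DEFAULT only fills an omitted column; an explicit NULL is still allowed → nullable.
- address: no NOT NULL constraint applies → nullable.
- notes: UNIQUE does not imply NOT NULL → nullable.
- country: declared NOT NULL → not nullable.
- inventory_id: part of the PRIMARY KEY, which implies NOT NULL → not nullable.
- barcode: UNIQUE does not imply NOT NULL → nullable.
- name: CHECK does not forbid NULL (a CHECK constraint passes when its expression is NULL) → nullable.
- code: UNIQUE does not imply NOT NULL → nullable.

email, address, notes, barcode, name, code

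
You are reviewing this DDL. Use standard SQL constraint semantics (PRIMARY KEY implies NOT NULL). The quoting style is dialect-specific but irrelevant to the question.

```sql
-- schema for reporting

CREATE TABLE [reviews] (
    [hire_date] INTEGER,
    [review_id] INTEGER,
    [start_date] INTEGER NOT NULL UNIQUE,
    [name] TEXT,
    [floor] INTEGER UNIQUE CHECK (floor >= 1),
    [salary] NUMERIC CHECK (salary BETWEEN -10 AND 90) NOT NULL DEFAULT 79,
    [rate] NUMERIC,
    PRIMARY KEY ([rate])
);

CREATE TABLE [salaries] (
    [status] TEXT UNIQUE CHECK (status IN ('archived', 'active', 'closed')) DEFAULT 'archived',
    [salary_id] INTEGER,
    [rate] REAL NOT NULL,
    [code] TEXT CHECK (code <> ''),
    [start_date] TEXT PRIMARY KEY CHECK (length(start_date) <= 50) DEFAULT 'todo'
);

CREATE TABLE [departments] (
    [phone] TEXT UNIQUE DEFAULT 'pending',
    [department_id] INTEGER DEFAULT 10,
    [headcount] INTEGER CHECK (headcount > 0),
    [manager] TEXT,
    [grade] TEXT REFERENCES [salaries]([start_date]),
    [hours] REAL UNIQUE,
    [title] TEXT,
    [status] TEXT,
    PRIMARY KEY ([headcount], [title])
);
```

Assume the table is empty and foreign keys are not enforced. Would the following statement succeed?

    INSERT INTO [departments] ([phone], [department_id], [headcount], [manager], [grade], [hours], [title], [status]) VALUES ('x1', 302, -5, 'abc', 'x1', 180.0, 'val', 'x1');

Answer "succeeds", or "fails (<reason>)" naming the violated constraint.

The value -5 for headcount violates CHECK (headcount > 0).

fails (CHECK on headcount)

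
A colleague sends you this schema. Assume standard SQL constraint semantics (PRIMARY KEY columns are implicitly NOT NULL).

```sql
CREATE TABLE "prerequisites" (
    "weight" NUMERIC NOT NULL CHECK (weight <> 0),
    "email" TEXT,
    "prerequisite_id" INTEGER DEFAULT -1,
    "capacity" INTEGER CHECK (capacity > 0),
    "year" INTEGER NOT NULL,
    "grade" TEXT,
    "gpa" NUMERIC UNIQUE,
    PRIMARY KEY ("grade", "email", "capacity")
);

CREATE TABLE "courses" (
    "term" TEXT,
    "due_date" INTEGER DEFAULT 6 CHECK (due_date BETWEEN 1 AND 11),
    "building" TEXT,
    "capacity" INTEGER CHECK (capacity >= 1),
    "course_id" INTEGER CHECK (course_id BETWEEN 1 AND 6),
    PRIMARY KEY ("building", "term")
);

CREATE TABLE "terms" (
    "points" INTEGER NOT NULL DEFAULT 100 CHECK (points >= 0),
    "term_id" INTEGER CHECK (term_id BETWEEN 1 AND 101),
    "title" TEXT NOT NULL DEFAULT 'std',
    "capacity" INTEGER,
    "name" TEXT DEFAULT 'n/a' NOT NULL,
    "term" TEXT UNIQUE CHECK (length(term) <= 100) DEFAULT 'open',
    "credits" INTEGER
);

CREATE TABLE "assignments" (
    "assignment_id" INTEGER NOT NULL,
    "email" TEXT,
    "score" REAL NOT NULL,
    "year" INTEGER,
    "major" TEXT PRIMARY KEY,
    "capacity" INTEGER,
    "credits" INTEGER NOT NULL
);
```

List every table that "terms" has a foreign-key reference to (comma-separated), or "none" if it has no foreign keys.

none

No column in terms has a REFERENCES clause.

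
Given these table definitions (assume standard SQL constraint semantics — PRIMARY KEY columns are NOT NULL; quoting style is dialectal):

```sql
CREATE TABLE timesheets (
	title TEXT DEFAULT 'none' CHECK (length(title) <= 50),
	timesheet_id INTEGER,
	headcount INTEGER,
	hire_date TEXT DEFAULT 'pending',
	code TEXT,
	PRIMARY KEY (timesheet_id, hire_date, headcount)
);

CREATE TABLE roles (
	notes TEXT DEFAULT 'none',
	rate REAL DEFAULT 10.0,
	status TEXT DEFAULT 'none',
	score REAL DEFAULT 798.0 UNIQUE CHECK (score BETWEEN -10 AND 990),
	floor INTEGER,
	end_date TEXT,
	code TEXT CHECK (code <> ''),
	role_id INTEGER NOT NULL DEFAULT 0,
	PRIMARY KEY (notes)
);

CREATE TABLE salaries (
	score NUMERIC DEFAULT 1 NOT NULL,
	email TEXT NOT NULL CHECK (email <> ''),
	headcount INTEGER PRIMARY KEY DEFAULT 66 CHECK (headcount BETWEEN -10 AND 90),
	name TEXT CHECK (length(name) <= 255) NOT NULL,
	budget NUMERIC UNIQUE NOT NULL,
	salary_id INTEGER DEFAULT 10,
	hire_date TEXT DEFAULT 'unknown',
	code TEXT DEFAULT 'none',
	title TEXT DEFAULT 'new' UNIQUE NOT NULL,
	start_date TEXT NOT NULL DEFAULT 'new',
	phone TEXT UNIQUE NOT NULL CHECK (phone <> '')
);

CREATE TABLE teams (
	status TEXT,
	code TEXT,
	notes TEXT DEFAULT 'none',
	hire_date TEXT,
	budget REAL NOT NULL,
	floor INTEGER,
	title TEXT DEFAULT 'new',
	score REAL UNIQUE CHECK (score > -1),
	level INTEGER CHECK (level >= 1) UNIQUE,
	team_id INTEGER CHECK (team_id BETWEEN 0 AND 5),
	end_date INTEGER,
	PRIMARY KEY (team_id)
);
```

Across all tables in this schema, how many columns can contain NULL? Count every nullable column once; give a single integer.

timesheets: 2 nullable (title, code — PK (timesheet_id, hire_date, headcount) and explicit NOT NULL columns excluded).
roles: 6 nullable (rate, status, score, floor, end_date, code — PK (notes) and explicit NOT NULL columns excluded).
salaries: 3 nullable (salary_id, hire_date, code — PK (headcount) and explicit NOT NULL columns excluded).
teams: 9 nullable (status, code, notes, hire_date, floor, title, score, level, end_date — PK (team_id) and explicit NOT NULL columns excluded).
Total: 2 + 6 + 3 + 9 = 20.

20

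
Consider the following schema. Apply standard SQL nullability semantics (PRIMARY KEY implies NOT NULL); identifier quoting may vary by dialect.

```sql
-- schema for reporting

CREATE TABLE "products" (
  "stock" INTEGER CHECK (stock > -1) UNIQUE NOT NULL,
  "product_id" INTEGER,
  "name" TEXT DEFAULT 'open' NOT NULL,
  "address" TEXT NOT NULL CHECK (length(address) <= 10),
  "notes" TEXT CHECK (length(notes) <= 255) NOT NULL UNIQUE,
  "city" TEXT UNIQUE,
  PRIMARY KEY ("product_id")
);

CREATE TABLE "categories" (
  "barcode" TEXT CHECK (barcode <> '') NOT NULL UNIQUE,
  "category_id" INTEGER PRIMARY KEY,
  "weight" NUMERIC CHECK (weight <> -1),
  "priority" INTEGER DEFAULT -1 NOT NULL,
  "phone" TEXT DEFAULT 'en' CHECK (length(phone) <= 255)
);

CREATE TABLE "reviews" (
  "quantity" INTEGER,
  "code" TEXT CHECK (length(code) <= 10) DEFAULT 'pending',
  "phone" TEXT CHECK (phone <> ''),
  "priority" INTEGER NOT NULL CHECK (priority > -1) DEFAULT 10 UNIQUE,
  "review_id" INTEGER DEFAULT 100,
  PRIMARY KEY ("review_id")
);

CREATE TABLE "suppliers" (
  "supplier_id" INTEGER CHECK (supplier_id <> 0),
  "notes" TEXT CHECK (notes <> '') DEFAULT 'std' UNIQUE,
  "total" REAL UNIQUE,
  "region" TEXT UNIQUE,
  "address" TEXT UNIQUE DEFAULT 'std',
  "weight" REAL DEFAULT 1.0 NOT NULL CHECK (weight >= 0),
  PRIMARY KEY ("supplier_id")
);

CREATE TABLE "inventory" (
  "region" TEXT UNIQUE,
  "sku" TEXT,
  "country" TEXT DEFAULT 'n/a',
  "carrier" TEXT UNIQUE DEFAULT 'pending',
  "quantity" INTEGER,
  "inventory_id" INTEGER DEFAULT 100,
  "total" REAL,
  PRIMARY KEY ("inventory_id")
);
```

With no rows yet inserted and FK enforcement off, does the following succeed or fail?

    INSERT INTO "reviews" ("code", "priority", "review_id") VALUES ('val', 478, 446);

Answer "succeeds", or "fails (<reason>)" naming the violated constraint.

NOT NULL columns: priority is supplied; review_id is supplied.
CHECK constraints: 'val' satisfies (length(code) <= 10); 478 satisfies (priority > -1).
No constraint is violated.

succeeds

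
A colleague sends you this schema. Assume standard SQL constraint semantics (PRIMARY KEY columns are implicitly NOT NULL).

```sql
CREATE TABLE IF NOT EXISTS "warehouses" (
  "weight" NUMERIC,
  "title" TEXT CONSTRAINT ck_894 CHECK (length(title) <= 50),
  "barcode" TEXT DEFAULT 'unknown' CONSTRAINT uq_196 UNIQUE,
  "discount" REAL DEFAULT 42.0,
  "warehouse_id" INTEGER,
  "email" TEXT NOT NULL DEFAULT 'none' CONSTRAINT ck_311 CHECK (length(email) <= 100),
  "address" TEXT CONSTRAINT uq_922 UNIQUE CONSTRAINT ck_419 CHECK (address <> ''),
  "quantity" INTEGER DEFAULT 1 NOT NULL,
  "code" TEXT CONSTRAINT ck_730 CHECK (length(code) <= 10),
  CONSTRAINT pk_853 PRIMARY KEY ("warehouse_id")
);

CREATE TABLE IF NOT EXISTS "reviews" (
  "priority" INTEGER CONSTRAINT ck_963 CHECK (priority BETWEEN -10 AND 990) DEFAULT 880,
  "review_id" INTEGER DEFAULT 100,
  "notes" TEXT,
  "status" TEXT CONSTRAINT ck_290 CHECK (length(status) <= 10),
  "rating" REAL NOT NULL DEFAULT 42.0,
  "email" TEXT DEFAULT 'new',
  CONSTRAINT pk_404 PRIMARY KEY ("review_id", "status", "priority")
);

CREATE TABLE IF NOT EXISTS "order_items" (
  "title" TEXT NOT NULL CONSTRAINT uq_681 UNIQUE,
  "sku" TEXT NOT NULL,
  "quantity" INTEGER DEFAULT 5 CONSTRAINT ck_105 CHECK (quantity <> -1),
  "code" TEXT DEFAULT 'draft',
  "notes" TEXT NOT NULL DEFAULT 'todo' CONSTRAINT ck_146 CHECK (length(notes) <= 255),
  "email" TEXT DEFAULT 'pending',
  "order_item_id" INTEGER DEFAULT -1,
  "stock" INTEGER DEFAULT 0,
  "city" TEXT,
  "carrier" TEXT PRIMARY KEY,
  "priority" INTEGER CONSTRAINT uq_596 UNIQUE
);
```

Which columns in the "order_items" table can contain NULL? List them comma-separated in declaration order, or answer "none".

- title: declared NOT NULL → not nullable.
- sku: declared NOT NULL → not nullable.
- quantity: CHECK does not forbid NULL (a CHECK constraint passes when its expression is NULL) → nullable.
- code: DEFAULT only fills an omitted column; an explicit NULL is still allowed → nullable.
- notes: declared NOT NULL → not nullable.
- email: DEFAULT only fills an omitted column; an explicit NULL is still allowed → nullable.
- order_item_id: DEFAULT only fills an omitted column; an explicit NULL is still allowed → nullable.
- stock: DEFAULT only fills an omitted column; an explicit NULL is still allowed → nullable.
- city: no NOT NULL constraint applies → nullable.
- carrier: part of the PRIMARY KEY, which implies NOT NULL → not nullable.
- priority: UNIQUE does not imply NOT NULL → nullable.

quantity, code, email, order_item_id, stock, city, priority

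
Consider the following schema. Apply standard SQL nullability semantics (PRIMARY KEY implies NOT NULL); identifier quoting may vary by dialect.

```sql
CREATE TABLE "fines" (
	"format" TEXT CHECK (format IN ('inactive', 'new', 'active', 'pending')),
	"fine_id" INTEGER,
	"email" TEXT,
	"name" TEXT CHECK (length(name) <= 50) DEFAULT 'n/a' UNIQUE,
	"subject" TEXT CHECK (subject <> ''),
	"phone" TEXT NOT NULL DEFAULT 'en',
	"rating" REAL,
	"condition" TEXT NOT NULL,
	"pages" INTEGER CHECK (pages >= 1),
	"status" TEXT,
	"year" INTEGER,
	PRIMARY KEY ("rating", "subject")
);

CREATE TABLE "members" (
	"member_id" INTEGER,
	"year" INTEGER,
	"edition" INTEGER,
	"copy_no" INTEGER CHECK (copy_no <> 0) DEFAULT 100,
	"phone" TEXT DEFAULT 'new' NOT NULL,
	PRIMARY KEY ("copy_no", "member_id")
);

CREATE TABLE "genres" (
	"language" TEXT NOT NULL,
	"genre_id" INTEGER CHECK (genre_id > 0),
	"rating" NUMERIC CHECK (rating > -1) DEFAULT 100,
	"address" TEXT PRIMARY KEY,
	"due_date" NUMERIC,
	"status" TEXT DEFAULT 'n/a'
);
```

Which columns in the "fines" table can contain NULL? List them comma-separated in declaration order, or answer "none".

format, fine_id, email, name, pages, status, year

- format: CHECK does not forbid NULL (a CHECK constraint passes when its expression is NULL) → nullable.
- fine_id: no NOT NULL constraint applies → nullable.
- email: no NOT NULL constraint applies → nullable.
- name: CHECK does not forbid NULL (a CHECK constraint passes when its expression is NULL) → nullable.
- subject: part of the PRIMARY KEY, which implies NOT NULL → not nullable.
- phone: declared NOT NULL → not nullable.
- rating: part of the PRIMARY KEY, which implies NOT NULL → not nullable.
- condition: declared NOT NULL → not nullable.
- pages: CHECK does not forbid NULL (a CHECK constraint passes when its expression is NULL) → nullable.
- status: no NOT NULL constraint applies → nullable.
- year: no NOT NULL constraint applies → nullable.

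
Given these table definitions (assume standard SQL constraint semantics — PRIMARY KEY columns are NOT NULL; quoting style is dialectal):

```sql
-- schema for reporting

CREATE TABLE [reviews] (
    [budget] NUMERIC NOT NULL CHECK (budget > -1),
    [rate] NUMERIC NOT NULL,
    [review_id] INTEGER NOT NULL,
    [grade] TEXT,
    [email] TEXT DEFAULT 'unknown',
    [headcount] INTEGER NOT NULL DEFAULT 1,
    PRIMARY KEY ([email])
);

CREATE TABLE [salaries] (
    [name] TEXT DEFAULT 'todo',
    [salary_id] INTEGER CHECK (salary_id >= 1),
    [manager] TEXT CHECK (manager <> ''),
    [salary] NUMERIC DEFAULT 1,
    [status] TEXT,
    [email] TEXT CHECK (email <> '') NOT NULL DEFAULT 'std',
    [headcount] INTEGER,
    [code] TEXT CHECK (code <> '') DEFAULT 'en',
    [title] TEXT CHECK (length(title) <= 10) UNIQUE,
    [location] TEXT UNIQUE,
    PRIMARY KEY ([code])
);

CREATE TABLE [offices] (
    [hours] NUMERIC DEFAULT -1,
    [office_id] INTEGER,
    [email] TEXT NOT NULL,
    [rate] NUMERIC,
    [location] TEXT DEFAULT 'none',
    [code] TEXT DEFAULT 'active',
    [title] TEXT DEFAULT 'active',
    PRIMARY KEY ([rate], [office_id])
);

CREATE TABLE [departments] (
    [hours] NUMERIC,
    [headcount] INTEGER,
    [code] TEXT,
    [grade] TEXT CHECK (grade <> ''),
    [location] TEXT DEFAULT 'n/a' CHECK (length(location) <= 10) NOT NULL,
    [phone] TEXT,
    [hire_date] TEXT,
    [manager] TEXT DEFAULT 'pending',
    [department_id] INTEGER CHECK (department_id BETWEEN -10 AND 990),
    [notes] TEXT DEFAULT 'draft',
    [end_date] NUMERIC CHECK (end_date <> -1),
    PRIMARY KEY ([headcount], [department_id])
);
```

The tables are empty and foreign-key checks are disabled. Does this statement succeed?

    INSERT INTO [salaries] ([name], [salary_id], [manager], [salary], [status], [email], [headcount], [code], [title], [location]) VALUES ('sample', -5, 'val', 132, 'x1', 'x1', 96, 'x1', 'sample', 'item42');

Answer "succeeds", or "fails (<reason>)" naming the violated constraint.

The value -5 for salary_id violates CHECK (salary_id >= 1).

fails (CHECK on salary_id)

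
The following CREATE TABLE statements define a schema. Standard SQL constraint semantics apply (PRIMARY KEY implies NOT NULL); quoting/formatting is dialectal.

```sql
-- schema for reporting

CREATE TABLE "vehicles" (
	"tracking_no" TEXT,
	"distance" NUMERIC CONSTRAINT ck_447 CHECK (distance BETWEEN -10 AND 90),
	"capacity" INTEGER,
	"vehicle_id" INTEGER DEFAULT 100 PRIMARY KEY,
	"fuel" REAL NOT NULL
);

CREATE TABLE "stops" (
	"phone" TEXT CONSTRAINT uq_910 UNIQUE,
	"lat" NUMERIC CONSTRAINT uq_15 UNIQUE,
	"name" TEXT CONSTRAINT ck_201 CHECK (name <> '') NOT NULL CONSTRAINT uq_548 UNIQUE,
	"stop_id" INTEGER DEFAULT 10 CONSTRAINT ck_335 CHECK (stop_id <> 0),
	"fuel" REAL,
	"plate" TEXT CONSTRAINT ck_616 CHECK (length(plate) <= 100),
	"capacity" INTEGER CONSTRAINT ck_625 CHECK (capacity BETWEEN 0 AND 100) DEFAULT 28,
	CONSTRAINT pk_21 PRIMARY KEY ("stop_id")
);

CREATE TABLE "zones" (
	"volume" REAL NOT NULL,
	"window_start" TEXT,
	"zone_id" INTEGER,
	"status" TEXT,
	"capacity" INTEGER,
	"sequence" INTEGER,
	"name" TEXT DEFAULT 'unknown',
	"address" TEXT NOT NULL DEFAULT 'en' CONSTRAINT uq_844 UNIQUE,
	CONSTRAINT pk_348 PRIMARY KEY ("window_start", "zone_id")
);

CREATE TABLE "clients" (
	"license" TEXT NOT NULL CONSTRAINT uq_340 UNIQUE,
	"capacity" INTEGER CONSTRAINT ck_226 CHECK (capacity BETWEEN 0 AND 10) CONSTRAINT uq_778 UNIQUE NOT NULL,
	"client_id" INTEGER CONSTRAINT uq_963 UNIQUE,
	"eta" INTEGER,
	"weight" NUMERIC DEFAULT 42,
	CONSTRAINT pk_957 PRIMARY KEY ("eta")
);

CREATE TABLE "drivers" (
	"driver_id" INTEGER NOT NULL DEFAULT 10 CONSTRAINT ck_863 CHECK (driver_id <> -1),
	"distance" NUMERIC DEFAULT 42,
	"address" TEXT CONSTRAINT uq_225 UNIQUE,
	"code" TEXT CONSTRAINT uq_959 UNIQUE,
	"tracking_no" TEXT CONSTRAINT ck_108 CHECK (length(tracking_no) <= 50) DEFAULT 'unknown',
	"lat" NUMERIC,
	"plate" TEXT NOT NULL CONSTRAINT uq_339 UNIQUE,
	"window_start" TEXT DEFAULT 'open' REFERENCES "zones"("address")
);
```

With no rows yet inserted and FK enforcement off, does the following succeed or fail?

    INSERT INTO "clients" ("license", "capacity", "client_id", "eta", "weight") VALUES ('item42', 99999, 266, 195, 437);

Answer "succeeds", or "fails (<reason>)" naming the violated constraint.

The value 99999 for capacity violates CHECK (capacity BETWEEN 0 AND 10).

fails (CHECK on capacity)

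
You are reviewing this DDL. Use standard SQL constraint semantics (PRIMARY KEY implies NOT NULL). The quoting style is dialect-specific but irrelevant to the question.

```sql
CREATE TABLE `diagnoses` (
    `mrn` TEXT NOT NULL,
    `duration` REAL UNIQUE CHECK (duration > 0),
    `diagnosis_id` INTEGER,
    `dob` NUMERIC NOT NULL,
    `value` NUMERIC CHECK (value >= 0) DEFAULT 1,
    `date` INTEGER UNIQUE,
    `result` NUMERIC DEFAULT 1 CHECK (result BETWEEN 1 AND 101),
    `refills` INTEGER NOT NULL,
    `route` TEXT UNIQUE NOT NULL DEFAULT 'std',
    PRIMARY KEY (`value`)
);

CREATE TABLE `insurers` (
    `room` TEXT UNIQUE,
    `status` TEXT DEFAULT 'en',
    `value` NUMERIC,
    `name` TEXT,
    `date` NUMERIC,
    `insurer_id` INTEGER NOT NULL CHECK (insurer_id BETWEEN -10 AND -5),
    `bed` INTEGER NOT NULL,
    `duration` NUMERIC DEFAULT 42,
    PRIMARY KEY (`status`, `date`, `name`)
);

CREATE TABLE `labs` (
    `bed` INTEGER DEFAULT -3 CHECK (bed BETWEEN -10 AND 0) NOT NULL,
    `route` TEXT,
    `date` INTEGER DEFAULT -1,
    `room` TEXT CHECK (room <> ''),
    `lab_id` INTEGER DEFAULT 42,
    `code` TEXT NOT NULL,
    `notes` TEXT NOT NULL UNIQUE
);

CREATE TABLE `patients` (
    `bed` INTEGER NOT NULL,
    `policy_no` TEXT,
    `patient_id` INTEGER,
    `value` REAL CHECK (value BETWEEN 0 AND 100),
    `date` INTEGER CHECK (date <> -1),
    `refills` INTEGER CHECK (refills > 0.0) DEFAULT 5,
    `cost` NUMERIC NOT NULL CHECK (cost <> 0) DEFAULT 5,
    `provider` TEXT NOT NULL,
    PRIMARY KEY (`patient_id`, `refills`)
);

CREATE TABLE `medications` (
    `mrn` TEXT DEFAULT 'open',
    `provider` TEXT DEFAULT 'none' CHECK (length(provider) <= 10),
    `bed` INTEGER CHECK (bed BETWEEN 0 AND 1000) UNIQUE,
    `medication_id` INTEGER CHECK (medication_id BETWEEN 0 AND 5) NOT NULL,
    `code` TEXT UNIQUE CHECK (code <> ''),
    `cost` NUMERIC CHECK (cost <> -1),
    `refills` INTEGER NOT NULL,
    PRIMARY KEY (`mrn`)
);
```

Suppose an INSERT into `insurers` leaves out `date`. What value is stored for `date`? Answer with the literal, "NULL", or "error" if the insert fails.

error

date has no DEFAULT clause.
Omitting it would insert NULL, but it is part of the PRIMARY KEY, so the INSERT fails.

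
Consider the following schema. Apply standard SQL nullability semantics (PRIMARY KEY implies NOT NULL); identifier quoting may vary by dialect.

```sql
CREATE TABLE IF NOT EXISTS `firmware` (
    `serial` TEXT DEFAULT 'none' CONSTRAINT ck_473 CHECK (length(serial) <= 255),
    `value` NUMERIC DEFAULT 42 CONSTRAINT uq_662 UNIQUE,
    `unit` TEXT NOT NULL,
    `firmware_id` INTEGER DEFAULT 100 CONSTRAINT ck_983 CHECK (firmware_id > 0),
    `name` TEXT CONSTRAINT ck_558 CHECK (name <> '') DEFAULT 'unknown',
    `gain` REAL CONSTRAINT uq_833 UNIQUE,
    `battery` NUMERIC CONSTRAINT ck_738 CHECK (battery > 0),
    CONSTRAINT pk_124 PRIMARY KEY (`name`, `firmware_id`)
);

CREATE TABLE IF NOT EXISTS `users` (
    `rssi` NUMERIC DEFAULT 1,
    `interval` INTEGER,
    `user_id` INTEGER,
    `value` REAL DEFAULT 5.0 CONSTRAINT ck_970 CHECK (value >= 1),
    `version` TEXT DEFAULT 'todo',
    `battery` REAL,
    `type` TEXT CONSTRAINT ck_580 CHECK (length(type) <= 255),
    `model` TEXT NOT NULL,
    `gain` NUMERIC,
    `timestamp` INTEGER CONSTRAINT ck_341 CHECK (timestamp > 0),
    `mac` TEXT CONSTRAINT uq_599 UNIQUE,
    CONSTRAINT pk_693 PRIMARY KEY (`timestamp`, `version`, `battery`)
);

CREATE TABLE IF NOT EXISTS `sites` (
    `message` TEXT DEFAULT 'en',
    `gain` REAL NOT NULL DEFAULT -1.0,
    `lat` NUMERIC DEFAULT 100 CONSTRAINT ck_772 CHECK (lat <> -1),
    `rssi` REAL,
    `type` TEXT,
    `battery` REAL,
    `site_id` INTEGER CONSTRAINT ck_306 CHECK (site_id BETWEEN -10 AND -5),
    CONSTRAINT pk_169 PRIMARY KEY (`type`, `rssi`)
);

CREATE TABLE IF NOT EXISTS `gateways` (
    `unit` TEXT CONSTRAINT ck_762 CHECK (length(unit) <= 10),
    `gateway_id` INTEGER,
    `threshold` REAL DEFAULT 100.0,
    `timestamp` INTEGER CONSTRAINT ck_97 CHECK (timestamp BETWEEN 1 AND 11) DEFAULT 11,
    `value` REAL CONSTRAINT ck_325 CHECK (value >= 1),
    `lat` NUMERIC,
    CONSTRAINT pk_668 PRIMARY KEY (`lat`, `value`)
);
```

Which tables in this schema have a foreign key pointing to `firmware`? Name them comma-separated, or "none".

No REFERENCES clause anywhere in the schema names firmware.

none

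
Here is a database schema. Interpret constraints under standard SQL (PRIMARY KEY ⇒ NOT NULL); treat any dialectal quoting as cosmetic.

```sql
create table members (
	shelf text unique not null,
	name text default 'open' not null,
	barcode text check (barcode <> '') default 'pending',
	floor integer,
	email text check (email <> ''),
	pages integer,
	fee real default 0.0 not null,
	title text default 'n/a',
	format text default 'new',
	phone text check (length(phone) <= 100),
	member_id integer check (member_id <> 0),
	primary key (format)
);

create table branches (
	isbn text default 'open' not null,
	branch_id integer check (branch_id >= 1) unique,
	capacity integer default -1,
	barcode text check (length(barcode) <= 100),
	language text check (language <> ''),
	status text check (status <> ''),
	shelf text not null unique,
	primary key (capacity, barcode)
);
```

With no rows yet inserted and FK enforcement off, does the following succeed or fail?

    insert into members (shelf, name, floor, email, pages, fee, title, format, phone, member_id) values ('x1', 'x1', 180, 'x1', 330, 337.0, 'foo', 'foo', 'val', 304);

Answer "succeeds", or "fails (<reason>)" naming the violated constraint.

NOT NULL columns: fee is supplied; format is supplied; name is supplied; shelf is supplied.
CHECK constraints: 'x1' satisfies (email <> ''); 'val' satisfies (length(phone) <= 100); 304 satisfies (member_id <> 0).
No constraint is violated.

succeeds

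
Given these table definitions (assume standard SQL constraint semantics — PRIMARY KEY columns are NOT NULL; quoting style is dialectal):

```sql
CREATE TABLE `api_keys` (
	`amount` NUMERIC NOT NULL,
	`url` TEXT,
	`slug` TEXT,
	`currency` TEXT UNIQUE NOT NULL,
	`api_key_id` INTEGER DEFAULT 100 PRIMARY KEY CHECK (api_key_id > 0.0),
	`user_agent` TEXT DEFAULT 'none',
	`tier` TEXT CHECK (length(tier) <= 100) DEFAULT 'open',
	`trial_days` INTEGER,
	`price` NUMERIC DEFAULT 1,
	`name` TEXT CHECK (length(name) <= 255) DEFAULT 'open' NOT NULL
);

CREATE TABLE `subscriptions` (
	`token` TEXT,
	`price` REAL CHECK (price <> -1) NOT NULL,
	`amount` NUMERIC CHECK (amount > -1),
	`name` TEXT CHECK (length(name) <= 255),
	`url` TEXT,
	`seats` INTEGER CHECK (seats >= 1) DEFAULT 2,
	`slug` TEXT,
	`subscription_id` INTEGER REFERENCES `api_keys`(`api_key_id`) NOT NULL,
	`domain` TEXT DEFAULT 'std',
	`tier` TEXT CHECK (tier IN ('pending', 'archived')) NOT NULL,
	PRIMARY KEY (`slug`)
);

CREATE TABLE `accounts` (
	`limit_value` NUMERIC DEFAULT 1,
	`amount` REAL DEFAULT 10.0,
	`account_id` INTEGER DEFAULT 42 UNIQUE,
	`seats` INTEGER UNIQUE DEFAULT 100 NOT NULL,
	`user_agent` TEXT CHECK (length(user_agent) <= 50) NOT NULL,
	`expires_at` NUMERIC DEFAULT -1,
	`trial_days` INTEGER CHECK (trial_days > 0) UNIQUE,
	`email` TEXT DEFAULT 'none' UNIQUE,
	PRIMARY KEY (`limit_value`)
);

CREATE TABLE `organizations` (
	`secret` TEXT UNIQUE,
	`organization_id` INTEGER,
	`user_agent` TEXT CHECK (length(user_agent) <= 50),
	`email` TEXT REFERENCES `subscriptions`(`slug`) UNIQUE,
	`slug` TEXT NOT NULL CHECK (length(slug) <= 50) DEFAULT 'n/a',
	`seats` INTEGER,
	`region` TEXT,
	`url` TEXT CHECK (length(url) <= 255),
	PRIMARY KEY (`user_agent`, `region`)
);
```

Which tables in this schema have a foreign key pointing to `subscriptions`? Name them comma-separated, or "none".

organizations

- organizations.email references subscriptions(slug).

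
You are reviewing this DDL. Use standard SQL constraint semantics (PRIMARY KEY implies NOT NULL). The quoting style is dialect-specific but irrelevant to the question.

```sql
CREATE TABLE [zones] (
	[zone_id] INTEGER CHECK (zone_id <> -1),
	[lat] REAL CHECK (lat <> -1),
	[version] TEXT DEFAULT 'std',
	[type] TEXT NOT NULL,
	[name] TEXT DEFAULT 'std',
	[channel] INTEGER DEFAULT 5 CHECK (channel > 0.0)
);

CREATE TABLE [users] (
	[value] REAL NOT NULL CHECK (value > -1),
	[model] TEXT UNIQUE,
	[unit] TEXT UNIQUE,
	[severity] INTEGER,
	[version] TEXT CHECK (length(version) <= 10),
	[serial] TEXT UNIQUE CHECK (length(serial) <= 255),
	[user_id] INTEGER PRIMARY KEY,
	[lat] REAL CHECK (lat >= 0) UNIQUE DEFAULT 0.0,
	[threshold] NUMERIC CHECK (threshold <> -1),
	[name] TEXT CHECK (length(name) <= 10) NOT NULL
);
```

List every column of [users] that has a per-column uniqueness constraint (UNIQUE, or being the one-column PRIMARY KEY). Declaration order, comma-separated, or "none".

- value: no UNIQUE or single-column PK constraint.
- model: declared UNIQUE → unique.
- unit: declared UNIQUE → unique.
- severity: no UNIQUE or single-column PK constraint.
- version: no UNIQUE or single-column PK constraint.
- serial: declared UNIQUE → unique.
- user_id: single-column PRIMARY KEY → unique.
- lat: declared UNIQUE → unique.
- threshold: no UNIQUE or single-column PK constraint.
- name: no UNIQUE or single-column PK constraint.

model, unit, serial, user_id, lat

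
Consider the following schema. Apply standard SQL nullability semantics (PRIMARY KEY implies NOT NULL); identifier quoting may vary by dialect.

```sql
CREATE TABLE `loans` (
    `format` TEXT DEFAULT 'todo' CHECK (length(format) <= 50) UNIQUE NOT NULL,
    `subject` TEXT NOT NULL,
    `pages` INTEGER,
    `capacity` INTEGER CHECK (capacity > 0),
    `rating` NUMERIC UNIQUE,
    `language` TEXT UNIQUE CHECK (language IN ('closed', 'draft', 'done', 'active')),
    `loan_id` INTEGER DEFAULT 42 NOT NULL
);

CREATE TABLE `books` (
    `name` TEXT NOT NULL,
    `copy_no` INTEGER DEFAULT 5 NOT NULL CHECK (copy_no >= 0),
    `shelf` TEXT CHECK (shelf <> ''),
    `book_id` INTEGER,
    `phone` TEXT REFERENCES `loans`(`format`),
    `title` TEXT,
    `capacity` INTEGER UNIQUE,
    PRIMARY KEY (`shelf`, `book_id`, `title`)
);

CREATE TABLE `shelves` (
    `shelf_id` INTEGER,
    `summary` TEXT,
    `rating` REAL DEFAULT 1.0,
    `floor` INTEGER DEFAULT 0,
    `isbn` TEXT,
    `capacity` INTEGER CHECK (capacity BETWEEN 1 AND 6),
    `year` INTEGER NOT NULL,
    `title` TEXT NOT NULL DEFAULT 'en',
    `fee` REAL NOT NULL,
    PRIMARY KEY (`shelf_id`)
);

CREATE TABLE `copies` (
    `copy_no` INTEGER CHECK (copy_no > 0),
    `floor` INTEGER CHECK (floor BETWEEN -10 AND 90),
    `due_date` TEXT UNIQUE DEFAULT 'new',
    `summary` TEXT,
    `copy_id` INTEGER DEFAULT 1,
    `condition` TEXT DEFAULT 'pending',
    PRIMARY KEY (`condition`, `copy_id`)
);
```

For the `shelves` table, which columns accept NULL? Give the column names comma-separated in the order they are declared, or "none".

- shelf_id: part of the PRIMARY KEY, which implies NOT NULL → not nullable.
- summary: no NOT NULL constraint applies → nullable.
- rating: DEFAULT only fills an omitted column; an explicit NULL is still allowed → nullable.
- floor: DEFAULT only fills an omitted column; an explicit NULL is still allowed → nullable.
- isbn: no NOT NULL constraint applies → nullable.
- capacity: CHECK does not forbid NULL (a CHECK constraint passes when its expression is NULL) → nullable.
- year: declared NOT NULL → not nullable.
- title: declared NOT NULL → not nullable.
- fee: declared NOT NULL → not nullable.

summary, rating, floor, isbn, capacity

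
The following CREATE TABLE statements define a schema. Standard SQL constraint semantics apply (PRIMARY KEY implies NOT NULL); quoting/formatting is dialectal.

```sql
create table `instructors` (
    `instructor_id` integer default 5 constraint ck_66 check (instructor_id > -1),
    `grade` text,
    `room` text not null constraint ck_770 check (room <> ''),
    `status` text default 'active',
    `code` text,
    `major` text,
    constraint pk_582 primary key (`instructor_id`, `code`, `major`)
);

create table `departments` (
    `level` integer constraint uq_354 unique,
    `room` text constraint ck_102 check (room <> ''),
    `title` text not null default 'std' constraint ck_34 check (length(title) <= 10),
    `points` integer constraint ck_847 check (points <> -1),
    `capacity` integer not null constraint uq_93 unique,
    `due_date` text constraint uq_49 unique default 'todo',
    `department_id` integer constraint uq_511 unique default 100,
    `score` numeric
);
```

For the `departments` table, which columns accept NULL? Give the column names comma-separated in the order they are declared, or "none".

- level: UNIQUE does not imply NOT NULL → nullable.
- room: CHECK does not forbid NULL (a CHECK constraint passes when its expression is NULL) → nullable.
- title: declared NOT NULL → not nullable.
- points: CHECK does not forbid NULL (a CHECK constraint passes when its expression is NULL) → nullable.
- capacity: declared NOT NULL → not nullable.
- due_date: UNIQUE does not imply NOT NULL → nullable.
- department_id: UNIQUE does not imply NOT NULL → nullable.
- score: no NOT NULL constraint applies → nullable.

level, room, points, due_date, department_id, score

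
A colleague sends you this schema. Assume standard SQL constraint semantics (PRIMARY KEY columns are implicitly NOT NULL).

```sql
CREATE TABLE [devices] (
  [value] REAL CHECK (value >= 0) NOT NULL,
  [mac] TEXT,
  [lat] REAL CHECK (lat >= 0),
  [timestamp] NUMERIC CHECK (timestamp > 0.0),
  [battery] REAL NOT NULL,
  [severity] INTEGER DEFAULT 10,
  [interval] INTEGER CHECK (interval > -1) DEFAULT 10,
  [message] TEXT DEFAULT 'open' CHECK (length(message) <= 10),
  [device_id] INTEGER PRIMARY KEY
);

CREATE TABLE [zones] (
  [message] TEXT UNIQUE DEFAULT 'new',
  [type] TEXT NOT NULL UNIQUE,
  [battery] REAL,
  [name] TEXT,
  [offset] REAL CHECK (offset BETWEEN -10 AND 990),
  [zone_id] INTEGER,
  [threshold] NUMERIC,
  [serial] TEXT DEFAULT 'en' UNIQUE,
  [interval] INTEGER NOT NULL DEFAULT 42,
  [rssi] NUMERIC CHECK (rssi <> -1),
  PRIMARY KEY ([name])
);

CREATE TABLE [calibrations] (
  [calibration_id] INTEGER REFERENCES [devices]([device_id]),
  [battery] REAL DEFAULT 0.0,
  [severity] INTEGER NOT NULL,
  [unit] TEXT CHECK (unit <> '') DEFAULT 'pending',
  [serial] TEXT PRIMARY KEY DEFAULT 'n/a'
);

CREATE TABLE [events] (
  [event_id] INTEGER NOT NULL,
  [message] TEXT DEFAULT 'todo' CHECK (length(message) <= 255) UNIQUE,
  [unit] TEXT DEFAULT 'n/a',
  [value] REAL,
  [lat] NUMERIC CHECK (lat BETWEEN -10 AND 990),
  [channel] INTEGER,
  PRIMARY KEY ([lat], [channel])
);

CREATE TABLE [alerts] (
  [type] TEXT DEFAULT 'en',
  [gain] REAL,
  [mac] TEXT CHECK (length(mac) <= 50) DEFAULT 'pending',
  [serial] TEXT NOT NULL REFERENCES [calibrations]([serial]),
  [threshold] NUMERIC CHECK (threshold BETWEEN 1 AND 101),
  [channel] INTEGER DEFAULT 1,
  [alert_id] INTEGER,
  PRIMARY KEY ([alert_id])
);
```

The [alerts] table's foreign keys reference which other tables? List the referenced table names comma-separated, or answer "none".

- serial REFERENCES calibrations(serial).

calibrations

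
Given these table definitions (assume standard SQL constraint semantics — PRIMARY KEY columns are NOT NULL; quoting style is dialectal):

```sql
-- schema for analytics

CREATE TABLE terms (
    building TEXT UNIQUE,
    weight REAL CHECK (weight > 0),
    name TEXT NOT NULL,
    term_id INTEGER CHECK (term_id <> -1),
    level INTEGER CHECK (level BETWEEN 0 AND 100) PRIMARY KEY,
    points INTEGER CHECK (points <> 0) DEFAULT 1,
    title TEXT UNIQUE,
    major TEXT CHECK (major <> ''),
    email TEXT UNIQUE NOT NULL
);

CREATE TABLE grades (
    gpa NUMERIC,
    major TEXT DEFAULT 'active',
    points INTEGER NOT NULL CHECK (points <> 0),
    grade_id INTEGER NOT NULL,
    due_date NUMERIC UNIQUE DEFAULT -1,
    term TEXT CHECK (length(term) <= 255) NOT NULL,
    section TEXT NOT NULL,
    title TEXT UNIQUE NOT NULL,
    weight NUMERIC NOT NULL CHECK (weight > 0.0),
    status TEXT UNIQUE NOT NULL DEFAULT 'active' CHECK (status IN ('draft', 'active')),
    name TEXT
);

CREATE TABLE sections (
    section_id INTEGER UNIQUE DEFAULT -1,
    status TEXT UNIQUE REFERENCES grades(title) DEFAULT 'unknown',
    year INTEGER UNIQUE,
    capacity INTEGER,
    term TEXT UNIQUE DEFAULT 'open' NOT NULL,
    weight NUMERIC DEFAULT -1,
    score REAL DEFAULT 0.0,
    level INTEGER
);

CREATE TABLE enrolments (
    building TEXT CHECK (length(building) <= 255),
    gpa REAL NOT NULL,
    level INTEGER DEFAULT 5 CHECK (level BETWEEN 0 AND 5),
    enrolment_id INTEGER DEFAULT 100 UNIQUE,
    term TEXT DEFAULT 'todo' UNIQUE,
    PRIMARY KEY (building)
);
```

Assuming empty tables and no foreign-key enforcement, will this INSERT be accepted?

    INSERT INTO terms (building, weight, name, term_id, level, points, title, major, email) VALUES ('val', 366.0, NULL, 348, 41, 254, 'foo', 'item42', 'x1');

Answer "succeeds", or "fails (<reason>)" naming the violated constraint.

fails (NOT NULL on name)

name is explicitly set to NULL, but name is declared NOT NULL.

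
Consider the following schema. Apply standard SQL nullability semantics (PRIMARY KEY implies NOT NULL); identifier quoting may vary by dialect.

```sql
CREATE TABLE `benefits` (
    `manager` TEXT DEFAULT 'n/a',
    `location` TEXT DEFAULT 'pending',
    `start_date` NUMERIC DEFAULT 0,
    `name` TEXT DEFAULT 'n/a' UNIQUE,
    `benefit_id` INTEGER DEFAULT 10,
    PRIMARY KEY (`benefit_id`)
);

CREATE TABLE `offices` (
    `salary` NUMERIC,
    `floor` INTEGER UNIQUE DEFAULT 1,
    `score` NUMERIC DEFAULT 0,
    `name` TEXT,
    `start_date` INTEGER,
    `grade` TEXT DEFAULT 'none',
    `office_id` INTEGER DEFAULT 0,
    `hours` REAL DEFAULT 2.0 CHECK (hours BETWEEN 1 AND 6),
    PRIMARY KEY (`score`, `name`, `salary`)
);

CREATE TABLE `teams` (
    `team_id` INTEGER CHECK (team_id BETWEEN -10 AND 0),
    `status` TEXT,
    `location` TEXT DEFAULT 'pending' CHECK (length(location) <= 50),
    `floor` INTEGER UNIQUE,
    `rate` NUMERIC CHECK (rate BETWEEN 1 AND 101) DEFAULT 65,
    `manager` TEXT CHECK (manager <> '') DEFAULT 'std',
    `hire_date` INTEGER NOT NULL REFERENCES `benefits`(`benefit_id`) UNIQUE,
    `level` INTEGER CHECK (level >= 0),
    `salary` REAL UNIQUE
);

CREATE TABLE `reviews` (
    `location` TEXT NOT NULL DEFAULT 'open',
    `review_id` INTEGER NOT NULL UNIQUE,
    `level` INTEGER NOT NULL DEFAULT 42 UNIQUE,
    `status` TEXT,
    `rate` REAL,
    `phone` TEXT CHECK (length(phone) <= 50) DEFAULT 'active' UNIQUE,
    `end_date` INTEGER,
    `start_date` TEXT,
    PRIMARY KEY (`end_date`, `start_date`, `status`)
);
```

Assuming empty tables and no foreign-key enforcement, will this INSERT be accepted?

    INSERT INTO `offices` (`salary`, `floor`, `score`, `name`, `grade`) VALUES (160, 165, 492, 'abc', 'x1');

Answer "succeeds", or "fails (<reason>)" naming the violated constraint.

NOT NULL columns: name is supplied; salary is supplied; score is supplied.
No constraint is violated.

succeeds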